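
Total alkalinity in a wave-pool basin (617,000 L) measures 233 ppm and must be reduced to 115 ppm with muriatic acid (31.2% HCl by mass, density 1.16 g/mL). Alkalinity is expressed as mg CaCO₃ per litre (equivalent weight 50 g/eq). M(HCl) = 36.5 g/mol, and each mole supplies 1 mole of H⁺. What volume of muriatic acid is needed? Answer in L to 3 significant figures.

147 L

Alkalinity to neutralize: (233 − 115) = 118 mg/L as CaCO₃ × 617,000 L = 72,810 g as CaCO₃.
Equivalents of H⁺ required: 72,810 ÷ 50 g/eq = 1456 eq = 1456 mol HCl.
Mass of HCl: 1456 × 36.5 = 53,150 g.
Mass of 31.2% solution: 53,150 / 0.312 = 170,300 g.
Volume: 170,300 g ÷ 1.16 g/mL = 146,900 mL.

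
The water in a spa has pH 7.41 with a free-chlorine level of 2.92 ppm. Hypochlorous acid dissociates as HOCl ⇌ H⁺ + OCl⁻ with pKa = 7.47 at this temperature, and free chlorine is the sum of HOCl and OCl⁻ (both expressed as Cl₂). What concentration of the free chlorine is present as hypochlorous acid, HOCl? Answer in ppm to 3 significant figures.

1.56 ppm

[OCl⁻]/[HOCl] = 10^(pH − pKa) = 10^(7.41 − 7.47) = 10^-0.06 = 0.871.
Fraction as HOCl = 1 / (1 + 0.871) = 0.5345.
HOCl = 0.5345 × 2.92 ppm = 1.561 ppm.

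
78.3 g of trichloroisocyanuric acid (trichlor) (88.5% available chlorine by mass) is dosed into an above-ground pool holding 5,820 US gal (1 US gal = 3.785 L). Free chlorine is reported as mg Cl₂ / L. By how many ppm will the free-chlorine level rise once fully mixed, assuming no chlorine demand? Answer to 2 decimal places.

3.15 ppm

Volume: 5,820 US gal × 3.785 L/gal = 22,029 L.
Available chlorine delivered: 78.3 g × 0.885 = 69.3 g as Cl₂.
Concentration rise: 69.3 g / 22,029 L = 3.146 mg/L = 3.15 ppm.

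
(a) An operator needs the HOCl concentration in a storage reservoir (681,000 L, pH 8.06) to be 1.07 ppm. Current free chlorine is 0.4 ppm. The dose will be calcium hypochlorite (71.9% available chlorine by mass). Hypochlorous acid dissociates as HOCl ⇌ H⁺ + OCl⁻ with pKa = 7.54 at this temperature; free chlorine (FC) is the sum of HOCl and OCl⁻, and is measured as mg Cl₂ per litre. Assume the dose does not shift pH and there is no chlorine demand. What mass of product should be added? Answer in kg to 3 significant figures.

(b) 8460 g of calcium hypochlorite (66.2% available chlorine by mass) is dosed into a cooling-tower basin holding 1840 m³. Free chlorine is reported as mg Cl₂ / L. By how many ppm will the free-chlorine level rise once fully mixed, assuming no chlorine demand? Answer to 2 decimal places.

(a) [OCl⁻]/[HOCl] = 10^(pH − pKa) = 10^(8.06 − 7.54) = 3.311; fraction as HOCl = 1/(1 + 3.311) = 0.2319.
(a) Free chlorine required for 1.07 ppm HOCl: 1.07 / 0.2319 = 4.613 ppm.
(a) FC to add: 4.613 − 0.4 = 4.213 mg/L as Cl₂.
(a) Cl₂ equivalent: 4.213 mg/L × 681,000 L = 2869 g.
(a) Product at 71.9% available Cl: 2869 / 0.719 = 3990 g.

(b) Volume: 1840 m³ = 1,840,000 L.
(b) Available chlorine delivered: 8460 g × 0.662 = 5601 g as Cl₂.
(b) Concentration rise: 5601 g / 1,840,000 L = 3.044 mg/L = 3.04 ppm.

(a) 3.99 kg; (b) 3.04 ppm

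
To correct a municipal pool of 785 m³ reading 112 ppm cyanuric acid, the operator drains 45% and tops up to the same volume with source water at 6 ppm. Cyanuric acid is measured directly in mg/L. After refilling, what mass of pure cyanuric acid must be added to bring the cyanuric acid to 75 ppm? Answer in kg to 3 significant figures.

Volume: 785 m³ = 785,000 L.
After draining 45% and refilling: 112 × 0.55 + 6 × 0.45 = 64.3 ppm.
Deficit to target: 75 − 64.3 = 10.7 mg/L.
Mass: 10.7 mg/L × 785,000 L = 8399 g cyanuric acid.

8.40 kg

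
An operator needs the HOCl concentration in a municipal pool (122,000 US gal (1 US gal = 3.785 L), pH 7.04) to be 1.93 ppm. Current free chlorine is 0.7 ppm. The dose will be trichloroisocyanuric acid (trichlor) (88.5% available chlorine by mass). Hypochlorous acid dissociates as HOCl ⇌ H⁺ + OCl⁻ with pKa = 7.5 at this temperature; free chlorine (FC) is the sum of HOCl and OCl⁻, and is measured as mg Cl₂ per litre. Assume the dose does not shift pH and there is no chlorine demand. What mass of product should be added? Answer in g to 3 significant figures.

991 g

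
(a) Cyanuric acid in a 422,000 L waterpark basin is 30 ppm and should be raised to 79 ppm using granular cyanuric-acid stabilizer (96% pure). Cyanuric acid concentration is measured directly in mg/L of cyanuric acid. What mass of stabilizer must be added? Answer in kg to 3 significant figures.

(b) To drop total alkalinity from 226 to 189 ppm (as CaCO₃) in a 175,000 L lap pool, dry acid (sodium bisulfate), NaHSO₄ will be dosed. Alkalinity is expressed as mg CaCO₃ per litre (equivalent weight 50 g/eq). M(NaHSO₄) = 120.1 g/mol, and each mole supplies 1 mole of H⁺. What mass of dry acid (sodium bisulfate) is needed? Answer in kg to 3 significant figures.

(a) 21.5 kg; (b) 15.6 kg

(a) CYA to add: (79 − 30) = 49 mg/L × 422,000 L = 20,680 g cyanuric acid.
(a) At 96% purity: 20,680 / 0.96 = 21,540 g product.

(b) Alkalinity to neutralize: (226 − 189) = 37 mg/L as CaCO₃ × 175,000 L = 6475 g as CaCO₃.
(b) Equivalents of H⁺ required: 6475 ÷ 50 g/eq = 129.5 eq = 129.5 mol NaHSO₄.
(b) Mass of NaHSO₄: 129.5 × 120.1 = 15,550 g.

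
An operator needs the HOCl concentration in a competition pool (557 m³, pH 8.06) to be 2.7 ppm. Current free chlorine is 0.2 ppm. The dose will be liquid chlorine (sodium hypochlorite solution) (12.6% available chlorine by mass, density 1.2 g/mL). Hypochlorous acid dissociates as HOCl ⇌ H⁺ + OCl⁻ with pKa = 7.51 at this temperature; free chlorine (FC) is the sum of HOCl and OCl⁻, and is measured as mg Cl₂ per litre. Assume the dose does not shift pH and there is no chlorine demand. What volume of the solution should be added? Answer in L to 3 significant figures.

44.5 L

Volume: 557 m³ = 557,000 L.
[OCl⁻]/[HOCl] = 10^(pH − pKa) = 10^(8.06 − 7.51) = 3.548; fraction as HOCl = 1/(1 + 3.548) = 0.2199.
Free chlorine required for 2.7 ppm HOCl: 2.7 / 0.2199 = 12.28 ppm.
FC to add: 12.28 − 0.2 = 12.08 mg/L as Cl₂.
Cl₂ equivalent: 12.08 mg/L × 557,000 L = 6729 g.
Product at 12.6% available Cl: 6729 / 0.126 = 53,400 g.
Volume: 53,400 g ÷ 1.2 g/mL = 44,500 mL.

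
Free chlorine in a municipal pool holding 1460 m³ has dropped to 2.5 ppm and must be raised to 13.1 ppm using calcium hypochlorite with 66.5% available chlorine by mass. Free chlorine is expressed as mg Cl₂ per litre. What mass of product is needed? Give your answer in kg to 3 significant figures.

23.3 kg

Volume: 1460 m³ = 1,460,000 L.
Chlorine deficit: 13.1 − 2.5 = 10.6 ppm = 10.6 mg/L as Cl₂.
Cl₂ equivalent needed: 10.6 mg/L × 1,460,000 L = 15,480,000 mg = 15,480 g.
Product at 66.5% available chlorine: 15,480 / 0.665 = 23,270 g.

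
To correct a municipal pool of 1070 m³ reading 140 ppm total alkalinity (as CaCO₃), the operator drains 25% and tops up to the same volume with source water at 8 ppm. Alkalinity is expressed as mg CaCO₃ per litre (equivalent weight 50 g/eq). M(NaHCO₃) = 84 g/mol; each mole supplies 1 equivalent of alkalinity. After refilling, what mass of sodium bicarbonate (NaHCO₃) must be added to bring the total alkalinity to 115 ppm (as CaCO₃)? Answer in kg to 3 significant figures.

Volume: 1070 m³ = 1,070,000 L.
After draining 25% and refilling: 140 × 0.75 + 8 × 0.25 = 107 ppm.
Deficit to target: 115 − 107 = 8 mg/L.
As CaCO₃: 8 mg/L × 1,070,000 L = 8560 g; ÷ 50 g/eq ÷ 1 = 171.2 mol NaHCO₃.
Mass: 171.2 × 84 = 14,380 g.

14.4 kg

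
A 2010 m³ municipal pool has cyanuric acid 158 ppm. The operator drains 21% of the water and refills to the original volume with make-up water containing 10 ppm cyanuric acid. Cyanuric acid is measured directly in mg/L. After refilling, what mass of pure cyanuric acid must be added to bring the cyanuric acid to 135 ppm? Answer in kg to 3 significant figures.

16.2 kg

Volume: 2010 m³ = 2,010,000 L.
After draining 21% and refilling: 158 × 0.79 + 10 × 0.21 = 126.92 ppm.
Deficit to target: 135 − 126.92 = 8.08 mg/L.
Mass: 8.08 mg/L × 2,010,000 L = 16,240 g cyanuric acid.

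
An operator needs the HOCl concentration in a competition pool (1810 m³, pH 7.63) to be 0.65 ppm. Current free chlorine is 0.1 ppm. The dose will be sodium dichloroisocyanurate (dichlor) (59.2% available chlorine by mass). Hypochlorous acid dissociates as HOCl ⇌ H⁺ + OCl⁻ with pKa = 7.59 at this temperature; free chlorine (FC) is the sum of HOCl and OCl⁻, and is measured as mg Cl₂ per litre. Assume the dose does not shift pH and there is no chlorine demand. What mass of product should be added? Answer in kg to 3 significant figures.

Volume: 1810 m³ = 1,810,000 L.
[OCl⁻]/[HOCl] = 10^(pH − pKa) = 10^(7.63 − 7.59) = 1.096; fraction as HOCl = 1/(1 + 1.096) = 0.477.
Free chlorine required for 0.65 ppm HOCl: 0.65 / 0.477 = 1.363 ppm.
FC to add: 1.363 − 0.1 = 1.263 mg/L as Cl₂.
Cl₂ equivalent: 1.263 mg/L × 1,810,000 L = 2286 g.
Product at 59.2% available Cl: 2286 / 0.592 = 3861 g.

3.86 kg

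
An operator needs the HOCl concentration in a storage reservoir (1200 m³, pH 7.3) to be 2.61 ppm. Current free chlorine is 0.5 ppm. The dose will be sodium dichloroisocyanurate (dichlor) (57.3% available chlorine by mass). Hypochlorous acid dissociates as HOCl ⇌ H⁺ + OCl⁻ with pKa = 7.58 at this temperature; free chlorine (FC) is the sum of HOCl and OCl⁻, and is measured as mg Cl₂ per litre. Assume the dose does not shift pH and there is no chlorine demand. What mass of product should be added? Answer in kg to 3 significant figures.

7.29 kg

Volume: 1200 m³ = 1,200,000 L.
[OCl⁻]/[HOCl] = 10^(pH − pKa) = 10^(7.3 − 7.58) = 0.5248; fraction as HOCl = 1/(1 + 0.5248) = 0.6558.
Free chlorine required for 2.61 ppm HOCl: 2.61 / 0.6558 = 3.98 ppm.
FC to add: 3.98 − 0.5 = 3.48 mg/L as Cl₂.
Cl₂ equivalent: 3.48 mg/L × 1,200,000 L = 4176 g.
Product at 57.3% available Cl: 4176 / 0.573 = 7287 g.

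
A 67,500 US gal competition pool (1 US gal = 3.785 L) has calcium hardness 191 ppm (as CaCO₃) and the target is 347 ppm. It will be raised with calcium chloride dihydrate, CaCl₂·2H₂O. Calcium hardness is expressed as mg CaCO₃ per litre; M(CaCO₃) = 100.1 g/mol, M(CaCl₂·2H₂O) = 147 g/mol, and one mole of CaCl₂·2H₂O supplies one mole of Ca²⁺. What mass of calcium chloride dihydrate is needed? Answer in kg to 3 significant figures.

58.5 kg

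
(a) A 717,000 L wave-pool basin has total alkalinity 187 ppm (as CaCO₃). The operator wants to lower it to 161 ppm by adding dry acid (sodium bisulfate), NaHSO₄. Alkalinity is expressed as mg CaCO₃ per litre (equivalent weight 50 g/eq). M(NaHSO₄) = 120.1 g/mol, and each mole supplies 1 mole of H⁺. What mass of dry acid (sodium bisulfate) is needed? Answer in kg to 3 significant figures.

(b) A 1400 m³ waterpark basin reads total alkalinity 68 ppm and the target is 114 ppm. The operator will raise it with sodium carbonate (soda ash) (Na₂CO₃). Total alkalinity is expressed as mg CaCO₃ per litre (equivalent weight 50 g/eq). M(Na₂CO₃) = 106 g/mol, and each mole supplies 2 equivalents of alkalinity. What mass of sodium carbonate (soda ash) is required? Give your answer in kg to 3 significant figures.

(a) 44.8 kg; (b) 68.3 kg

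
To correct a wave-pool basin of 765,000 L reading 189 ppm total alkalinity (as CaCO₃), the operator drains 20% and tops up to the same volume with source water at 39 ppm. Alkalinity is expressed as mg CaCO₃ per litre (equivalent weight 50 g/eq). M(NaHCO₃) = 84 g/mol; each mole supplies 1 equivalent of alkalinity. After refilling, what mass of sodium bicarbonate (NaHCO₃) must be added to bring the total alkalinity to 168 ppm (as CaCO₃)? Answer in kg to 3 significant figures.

11.6 kg

After draining 20% and refilling: 189 × 0.80 + 39 × 0.20 = 159 ppm.
Deficit to target: 168 − 159 = 9 mg/L.
As CaCO₃: 9 mg/L × 765,000 L = 6885 g; ÷ 50 g/eq ÷ 1 = 137.7 mol NaHCO₃.
Mass: 137.7 × 84 = 11,570 g.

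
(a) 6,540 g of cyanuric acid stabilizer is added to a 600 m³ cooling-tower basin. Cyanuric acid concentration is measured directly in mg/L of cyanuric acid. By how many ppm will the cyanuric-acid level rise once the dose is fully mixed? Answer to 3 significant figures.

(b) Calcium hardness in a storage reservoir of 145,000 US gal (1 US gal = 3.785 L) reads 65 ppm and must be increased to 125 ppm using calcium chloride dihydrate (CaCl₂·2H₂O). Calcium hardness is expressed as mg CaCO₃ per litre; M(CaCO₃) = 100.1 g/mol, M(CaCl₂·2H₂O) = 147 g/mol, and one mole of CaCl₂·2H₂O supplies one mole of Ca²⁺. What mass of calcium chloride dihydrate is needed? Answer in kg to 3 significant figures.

(a) Volume: 600 m³ = 600,000 L.
(a) Rise: 6,540 g / 600,000 L × 1000 = 10.9 mg/L.

(b) Volume: 145,000 US gal × 3.785 L/gal = 548,825 L.
(b) Hardness to add: (125 − 65) = 60 mg/L as CaCO₃ × 548,825 L = 32,930 g as CaCO₃.
(b) Moles of Ca²⁺ (1 mol Ca²⁺ ≡ 1 mol CaCO₃): 32,930 / 100.1 g/mol = 329 mol.
(b) Mass of CaCl₂·2H₂O: 329 × 147 = 48,360 g.

(a) 10.9 ppm; (b) 48.4 kg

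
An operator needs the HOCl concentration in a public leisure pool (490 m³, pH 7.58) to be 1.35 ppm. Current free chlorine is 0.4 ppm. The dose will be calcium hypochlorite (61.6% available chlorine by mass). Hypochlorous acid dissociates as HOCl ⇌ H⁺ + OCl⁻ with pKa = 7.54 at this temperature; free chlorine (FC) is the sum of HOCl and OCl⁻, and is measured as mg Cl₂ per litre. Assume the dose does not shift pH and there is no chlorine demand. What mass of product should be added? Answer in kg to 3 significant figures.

1.93 kg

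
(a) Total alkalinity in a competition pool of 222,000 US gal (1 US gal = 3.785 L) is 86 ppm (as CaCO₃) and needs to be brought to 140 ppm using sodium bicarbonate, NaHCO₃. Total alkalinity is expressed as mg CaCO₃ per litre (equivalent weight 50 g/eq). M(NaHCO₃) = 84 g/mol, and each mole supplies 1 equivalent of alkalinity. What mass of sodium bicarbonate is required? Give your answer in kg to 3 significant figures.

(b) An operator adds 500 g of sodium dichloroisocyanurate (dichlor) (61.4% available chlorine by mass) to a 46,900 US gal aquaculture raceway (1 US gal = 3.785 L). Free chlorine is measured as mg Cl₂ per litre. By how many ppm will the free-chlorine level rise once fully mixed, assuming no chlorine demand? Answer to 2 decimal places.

(a) 76.2 kg; (b) 1.73 ppm

(a) Volume: 222,000 US gal × 3.785 L/gal = 840,270 L.
(a) Alkalinity to add: (140 − 86) = 54 mg/L as CaCO₃ × 840,270 L = 45,370 g as CaCO₃.
(a) Equivalents: 45,370 g ÷ 50 g/eq = 907.5 eq.
(a) NaHCO₃ supplies 1 eq per mole → 907.5 mol.
(a) Mass: 907.5 mol × 84 g/mol = 76,230 g.

(b) Volume: 46,900 US gal × 3.785 L/gal = 177,516 L.
(b) Available chlorine delivered: 500 g × 0.614 = 307 g as Cl₂.
(b) Concentration rise: 307 g / 177,516 L = 1.729 mg/L = 1.73 ppm.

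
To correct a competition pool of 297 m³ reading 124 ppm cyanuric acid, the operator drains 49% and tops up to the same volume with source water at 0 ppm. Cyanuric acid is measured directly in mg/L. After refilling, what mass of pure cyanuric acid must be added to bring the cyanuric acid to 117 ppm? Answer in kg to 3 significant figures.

Volume: 297 m³ = 297,000 L.
After draining 49% and refilling: 124 × 0.51 + 0 × 0.49 = 63.24 ppm.
Deficit to target: 117 − 63.24 = 53.76 mg/L.
Mass: 53.76 mg/L × 297,000 L = 15,970 g cyanuric acid.

16.0 kg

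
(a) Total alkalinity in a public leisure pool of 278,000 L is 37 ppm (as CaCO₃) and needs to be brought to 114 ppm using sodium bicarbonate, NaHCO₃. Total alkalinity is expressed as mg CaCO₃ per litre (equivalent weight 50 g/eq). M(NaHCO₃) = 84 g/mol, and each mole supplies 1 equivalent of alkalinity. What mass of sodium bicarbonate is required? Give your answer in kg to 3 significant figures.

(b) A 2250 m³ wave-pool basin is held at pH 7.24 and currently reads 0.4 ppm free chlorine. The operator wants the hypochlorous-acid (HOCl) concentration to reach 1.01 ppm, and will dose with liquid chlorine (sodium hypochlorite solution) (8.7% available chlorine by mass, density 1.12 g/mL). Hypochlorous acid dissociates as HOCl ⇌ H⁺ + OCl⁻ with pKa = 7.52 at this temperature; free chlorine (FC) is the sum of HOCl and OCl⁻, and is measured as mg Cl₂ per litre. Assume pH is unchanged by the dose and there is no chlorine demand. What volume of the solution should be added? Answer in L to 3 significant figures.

(a) Alkalinity to add: (114 − 37) = 77 mg/L as CaCO₃ × 278,000 L = 21,410 g as CaCO₃.
(a) Equivalents: 21,410 g ÷ 50 g/eq = 428.1 eq.
(a) NaHCO₃ supplies 1 eq per mole → 428.1 mol.
(a) Mass: 428.1 mol × 84 g/mol = 35,960 g.

(b) Volume: 2250 m³ = 2,250,000 L.
(b) [OCl⁻]/[HOCl] = 10^(pH − pKa) = 10^(7.24 − 7.52) = 0.5248; fraction as HOCl = 1/(1 + 0.5248) = 0.6558.
(b) Free chlorine required for 1.01 ppm HOCl: 1.01 / 0.6558 = 1.54 ppm.
(b) FC to add: 1.54 − 0.4 = 1.14 mg/L as Cl₂.
(b) Cl₂ equivalent: 1.14 mg/L × 2,250,000 L = 2565 g.
(b) Product at 8.7% available Cl: 2565 / 0.087 = 29,480 g.
(b) Volume: 29,480 g ÷ 1.12 g/mL = 26,330 mL.

(a) 36.0 kg; (b) 26.3 L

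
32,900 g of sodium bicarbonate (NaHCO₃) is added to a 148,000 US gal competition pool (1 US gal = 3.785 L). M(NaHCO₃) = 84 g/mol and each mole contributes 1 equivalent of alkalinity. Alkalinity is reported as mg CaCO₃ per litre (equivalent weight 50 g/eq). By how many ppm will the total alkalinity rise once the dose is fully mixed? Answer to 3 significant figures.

35.0 ppm

Volume: 148,000 US gal × 3.785 L/gal = 560,180 L.
Moles of NaHCO₃: 32,900 g ÷ 84 g/mol = 391.7 mol → 391.7 eq of alkalinity.
As CaCO₃: 391.7 eq × 50 g/eq = 19,580 g.
Rise: 19,580 g / 560,180 L × 1000 = 34.96 mg/L.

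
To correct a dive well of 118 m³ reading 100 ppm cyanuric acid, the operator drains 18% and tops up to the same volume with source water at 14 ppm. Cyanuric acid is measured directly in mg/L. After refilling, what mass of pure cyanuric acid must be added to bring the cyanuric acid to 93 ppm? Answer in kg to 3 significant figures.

1.00 kg

Volume: 118 m³ = 118,000 L.
After draining 18% and refilling: 100 × 0.82 + 14 × 0.18 = 84.52 ppm.
Deficit to target: 93 − 84.52 = 8.48 mg/L.
Mass: 8.48 mg/L × 118,000 L = 1001 g cyanuric acid.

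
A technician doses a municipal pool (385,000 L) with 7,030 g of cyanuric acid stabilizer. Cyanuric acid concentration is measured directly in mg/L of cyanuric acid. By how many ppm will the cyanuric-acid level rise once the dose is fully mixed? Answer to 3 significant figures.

18.3 ppm

Rise: 7,030 g / 385,000 L × 1000 = 18.26 mg/L.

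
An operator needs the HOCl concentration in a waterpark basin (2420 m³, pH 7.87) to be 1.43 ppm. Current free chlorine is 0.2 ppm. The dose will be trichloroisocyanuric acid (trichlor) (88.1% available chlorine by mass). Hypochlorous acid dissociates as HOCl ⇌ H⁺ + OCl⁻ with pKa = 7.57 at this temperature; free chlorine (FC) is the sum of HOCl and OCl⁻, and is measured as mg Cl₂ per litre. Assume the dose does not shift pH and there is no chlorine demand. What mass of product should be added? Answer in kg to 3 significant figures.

Volume: 2420 m³ = 2,420,000 L.
[OCl⁻]/[HOCl] = 10^(pH − pKa) = 10^(7.87 − 7.57) = 1.995; fraction as HOCl = 1/(1 + 1.995) = 0.3339.
Free chlorine required for 1.43 ppm HOCl: 1.43 / 0.3339 = 4.283 ppm.
FC to add: 4.283 − 0.2 = 4.083 mg/L as Cl₂.
Cl₂ equivalent: 4.083 mg/L × 2,420,000 L = 9881 g.
Product at 88.1% available Cl: 9881 / 0.881 = 11,220 g.

11.2 kg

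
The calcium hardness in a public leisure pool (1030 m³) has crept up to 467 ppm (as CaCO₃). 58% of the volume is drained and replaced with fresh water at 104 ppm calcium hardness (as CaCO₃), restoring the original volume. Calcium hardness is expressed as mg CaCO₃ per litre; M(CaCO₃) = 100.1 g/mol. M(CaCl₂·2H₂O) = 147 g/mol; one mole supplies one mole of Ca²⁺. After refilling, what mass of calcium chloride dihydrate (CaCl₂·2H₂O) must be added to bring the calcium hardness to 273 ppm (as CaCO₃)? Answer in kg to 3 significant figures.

Volume: 1030 m³ = 1,030,000 L.
After draining 58% and refilling: 467 × 0.42 + 104 × 0.58 = 256.46 ppm.
Deficit to target: 273 − 256.46 = 16.54 mg/L.
As CaCO₃: 16.54 mg/L × 1,030,000 L = 17,040 g; ÷ 100.1 = 170.2 mol Ca²⁺.
Mass: 170.2 × 147 = 25,020 g.

25.0 kg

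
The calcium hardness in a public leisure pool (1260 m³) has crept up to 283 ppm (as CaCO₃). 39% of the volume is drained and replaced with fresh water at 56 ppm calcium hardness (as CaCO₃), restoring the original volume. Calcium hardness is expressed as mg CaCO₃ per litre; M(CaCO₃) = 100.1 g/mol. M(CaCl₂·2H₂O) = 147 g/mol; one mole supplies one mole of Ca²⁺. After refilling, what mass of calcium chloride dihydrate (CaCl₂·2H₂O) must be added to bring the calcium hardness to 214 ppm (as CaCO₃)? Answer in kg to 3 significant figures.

36.1 kg

Volume: 1260 m³ = 1,260,000 L.
After draining 39% and refilling: 283 × 0.61 + 56 × 0.39 = 194.47 ppm.
Deficit to target: 214 − 194.47 = 19.53 mg/L.
As CaCO₃: 19.53 mg/L × 1,260,000 L = 24,610 g; ÷ 100.1 = 245.8 mol Ca²⁺.
Mass: 245.8 × 147 = 36,140 g.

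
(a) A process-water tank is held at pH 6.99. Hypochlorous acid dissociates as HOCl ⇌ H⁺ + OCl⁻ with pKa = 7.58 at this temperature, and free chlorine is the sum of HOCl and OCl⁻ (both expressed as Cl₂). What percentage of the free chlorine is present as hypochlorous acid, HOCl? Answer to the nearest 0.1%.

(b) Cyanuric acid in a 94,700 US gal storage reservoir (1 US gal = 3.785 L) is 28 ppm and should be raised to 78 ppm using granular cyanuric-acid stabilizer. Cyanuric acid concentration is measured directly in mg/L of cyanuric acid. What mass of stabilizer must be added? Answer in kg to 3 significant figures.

(a) [OCl⁻]/[HOCl] = 10^(pH − pKa) = 10^(6.99 − 7.58) = 10^-0.59 = 0.257.
(a) Fraction as HOCl = 1 / (1 + 0.257) = 0.7955.

(b) Volume: 94,700 US gal × 3.785 L/gal = 358,440 L.
(b) CYA to add: (78 − 28) = 50 mg/L × 358,440 L = 17,920 g cyanuric acid.

(a) 79.6%; (b) 17.9 kg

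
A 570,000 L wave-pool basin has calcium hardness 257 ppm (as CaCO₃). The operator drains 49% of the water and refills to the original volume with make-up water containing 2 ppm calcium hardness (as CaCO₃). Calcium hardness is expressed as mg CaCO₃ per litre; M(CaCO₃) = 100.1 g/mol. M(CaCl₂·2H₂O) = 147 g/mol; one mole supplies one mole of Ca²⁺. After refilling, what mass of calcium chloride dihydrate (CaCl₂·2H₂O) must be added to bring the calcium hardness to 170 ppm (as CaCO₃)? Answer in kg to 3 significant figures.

31.8 kg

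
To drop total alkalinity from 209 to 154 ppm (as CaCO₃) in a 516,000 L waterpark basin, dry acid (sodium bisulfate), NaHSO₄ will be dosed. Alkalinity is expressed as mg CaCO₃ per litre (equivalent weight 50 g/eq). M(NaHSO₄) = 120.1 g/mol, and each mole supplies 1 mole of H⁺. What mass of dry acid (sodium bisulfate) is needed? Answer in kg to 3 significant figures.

Alkalinity to neutralize: (209 − 154) = 55 mg/L as CaCO₃ × 516,000 L = 28,380 g as CaCO₃.
Equivalents of H⁺ required: 28,380 ÷ 50 g/eq = 567.6 eq = 567.6 mol NaHSO₄.
Mass of NaHSO₄: 567.6 × 120.1 = 68,170 g.

68.2 kg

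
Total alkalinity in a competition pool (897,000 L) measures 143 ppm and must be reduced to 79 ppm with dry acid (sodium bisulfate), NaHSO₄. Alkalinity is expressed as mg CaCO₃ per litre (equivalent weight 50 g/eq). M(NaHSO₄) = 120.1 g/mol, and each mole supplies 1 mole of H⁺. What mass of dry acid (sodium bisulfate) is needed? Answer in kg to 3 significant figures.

Alkalinity to neutralize: (143 − 79) = 64 mg/L as CaCO₃ × 897,000 L = 57,410 g as CaCO₃.
Equivalents of H⁺ required: 57,410 ÷ 50 g/eq = 1148 eq = 1148 mol NaHSO₄.
Mass of NaHSO₄: 1148 × 120.1 = 137,900 g.

138 kg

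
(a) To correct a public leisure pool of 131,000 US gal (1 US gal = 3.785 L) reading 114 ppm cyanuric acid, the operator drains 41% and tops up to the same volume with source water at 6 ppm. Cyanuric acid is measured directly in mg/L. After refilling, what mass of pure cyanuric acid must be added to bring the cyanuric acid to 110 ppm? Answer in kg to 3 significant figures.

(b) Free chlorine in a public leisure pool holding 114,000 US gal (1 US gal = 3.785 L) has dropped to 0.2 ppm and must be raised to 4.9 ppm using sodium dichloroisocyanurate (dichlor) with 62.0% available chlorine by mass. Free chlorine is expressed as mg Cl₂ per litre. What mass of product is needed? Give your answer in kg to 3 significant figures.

(a) Volume: 131,000 US gal × 3.785 L/gal = 495,835 L.
(a) After draining 41% and refilling: 114 × 0.59 + 6 × 0.41 = 69.72 ppm.
(a) Deficit to target: 110 − 69.72 = 40.28 mg/L.
(a) Mass: 40.28 mg/L × 495,835 L = 19,970 g cyanuric acid.

(b) Volume: 114,000 US gal × 3.785 L/gal = 431,490 L.
(b) Chlorine deficit: 4.9 − 0.2 = 4.7 ppm = 4.7 mg/L as Cl₂.
(b) Cl₂ equivalent needed: 4.7 mg/L × 431,490 L = 2,028,000 mg = 2028 g.
(b) Product at 62.0% available chlorine: 2028 / 0.62 = 3271 g.

(a) 20.0 kg; (b) 3.27 kg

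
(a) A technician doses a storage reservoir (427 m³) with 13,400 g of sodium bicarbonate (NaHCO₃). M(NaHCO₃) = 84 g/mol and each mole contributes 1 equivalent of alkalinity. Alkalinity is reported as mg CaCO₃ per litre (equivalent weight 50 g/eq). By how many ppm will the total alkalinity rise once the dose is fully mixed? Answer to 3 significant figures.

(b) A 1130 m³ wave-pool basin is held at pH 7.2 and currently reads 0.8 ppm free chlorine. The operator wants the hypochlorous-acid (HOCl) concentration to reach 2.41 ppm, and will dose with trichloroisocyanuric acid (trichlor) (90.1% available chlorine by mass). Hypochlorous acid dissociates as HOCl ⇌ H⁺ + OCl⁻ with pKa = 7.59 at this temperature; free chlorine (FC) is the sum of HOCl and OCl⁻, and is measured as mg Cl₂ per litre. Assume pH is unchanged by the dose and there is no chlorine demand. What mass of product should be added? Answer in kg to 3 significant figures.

(a) Volume: 427 m³ = 427,000 L.
(a) Moles of NaHCO₃: 13,400 g ÷ 84 g/mol = 159.5 mol → 159.5 eq of alkalinity.
(a) As CaCO₃: 159.5 eq × 50 g/eq = 7976 g.
(a) Rise: 7976 g / 427,000 L × 1000 = 18.68 mg/L.

(b) Volume: 1130 m³ = 1,130,000 L.
(b) [OCl⁻]/[HOCl] = 10^(pH − pKa) = 10^(7.2 − 7.59) = 0.4074; fraction as HOCl = 1/(1 + 0.4074) = 0.7105.
(b) Free chlorine required for 2.41 ppm HOCl: 2.41 / 0.7105 = 3.392 ppm.
(b) FC to add: 3.392 − 0.8 = 2.592 mg/L as Cl₂.
(b) Cl₂ equivalent: 2.592 mg/L × 1,130,000 L = 2929 g.
(b) Product at 90.1% available Cl: 2929 / 0.901 = 3251 g.

(a) 18.7 ppm; (b) 3.25 kg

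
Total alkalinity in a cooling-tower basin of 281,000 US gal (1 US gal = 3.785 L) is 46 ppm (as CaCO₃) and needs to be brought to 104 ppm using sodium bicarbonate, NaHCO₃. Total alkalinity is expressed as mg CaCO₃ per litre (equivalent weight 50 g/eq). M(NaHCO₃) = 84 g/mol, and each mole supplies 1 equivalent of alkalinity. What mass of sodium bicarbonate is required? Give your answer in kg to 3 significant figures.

104 kg

Volume: 281,000 US gal × 3.785 L/gal = 1,063,585 L.
Alkalinity to add: (104 − 46) = 58 mg/L as CaCO₃ × 1,063,585 L = 61,690 g as CaCO₃.
Equivalents: 61,690 g ÷ 50 g/eq = 1234 eq.
NaHCO₃ supplies 1 eq per mole → 1234 mol.
Mass: 1234 mol × 84 g/mol = 103,600 g.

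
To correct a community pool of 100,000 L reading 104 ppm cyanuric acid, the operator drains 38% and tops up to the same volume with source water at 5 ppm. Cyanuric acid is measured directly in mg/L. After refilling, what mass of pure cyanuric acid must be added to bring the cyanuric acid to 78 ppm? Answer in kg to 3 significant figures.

After draining 38% and refilling: 104 × 0.62 + 5 × 0.38 = 66.38 ppm.
Deficit to target: 78 − 66.38 = 11.62 mg/L.
Mass: 11.62 mg/L × 100,000 L = 1162 g cyanuric acid.

1.16 kg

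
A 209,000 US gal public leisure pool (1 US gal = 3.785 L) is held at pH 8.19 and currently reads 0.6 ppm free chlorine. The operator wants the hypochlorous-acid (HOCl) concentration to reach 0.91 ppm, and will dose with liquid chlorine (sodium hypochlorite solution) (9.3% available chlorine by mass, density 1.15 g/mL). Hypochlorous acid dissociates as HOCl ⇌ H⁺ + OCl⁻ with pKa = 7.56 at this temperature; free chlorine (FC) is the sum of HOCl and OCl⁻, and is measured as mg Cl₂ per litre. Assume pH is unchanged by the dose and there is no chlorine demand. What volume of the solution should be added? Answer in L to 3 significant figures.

31.0 L

Volume: 209,000 US gal × 3.785 L/gal = 791,065 L.
[OCl⁻]/[HOCl] = 10^(pH − pKa) = 10^(8.19 − 7.56) = 4.266; fraction as HOCl = 1/(1 + 4.266) = 0.1899.
Free chlorine required for 0.91 ppm HOCl: 0.91 / 0.1899 = 4.792 ppm.
FC to add: 4.792 − 0.6 = 4.192 mg/L as Cl₂.
Cl₂ equivalent: 4.192 mg/L × 791,065 L = 3316 g.
Product at 9.3% available Cl: 3316 / 0.093 = 35,660 g.
Volume: 35,660 g ÷ 1.15 g/mL = 31,010 mL.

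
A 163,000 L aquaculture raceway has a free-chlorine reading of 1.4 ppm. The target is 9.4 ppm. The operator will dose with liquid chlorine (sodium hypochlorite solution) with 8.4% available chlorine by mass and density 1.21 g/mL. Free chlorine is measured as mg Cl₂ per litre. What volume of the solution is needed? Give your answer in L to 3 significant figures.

Chlorine deficit: 9.4 − 1.4 = 8 ppm = 8 mg/L as Cl₂.
Cl₂ equivalent needed: 8 mg/L × 163,000 L = 1,304,000 mg = 1304 g.
Product at 8.4% available chlorine: 1304 / 0.084 = 15,520 g.
Volume at density 1.21 g/mL: 15,520 g ÷ 1.21 g/mL = 12,830 mL.

12.8 L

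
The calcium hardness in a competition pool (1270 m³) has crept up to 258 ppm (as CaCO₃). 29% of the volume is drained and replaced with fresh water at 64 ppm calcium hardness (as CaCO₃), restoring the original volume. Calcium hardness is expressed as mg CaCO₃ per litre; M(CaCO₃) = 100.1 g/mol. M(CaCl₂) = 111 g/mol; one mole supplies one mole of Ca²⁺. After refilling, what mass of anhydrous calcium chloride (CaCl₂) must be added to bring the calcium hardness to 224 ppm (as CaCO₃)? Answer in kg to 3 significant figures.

Volume: 1270 m³ = 1,270,000 L.
After draining 29% and refilling: 258 × 0.71 + 64 × 0.29 = 201.74 ppm.
Deficit to target: 224 − 201.74 = 22.26 mg/L.
As CaCO₃: 22.26 mg/L × 1,270,000 L = 28,270 g; ÷ 100.1 = 282.4 mol Ca²⁺.
Mass: 282.4 × 111 = 31,350 g.

31.3 kg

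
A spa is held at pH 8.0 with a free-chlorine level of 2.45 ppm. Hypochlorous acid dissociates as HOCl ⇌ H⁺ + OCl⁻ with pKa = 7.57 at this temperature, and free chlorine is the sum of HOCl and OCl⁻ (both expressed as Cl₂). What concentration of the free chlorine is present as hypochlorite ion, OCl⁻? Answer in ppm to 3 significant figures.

1.79 ppm

[OCl⁻]/[HOCl] = 10^(pH − pKa) = 10^(8.0 − 7.57) = 10^0.43 = 2.692.
Fraction as HOCl = 1 / (1 + 2.692) = 0.2709.
OCl⁻ = (1 − 0.2709) × 2.45 ppm = 1.786 ppm.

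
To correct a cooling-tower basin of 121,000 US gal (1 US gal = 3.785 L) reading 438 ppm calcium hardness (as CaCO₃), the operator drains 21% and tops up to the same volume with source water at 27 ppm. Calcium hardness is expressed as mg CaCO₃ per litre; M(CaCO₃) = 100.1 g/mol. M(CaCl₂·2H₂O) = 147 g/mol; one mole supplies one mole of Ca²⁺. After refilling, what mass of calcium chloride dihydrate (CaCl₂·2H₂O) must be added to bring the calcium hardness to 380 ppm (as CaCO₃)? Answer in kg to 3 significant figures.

19.0 kg

Volume: 121,000 US gal × 3.785 L/gal = 457,985 L.
After draining 21% and refilling: 438 × 0.79 + 27 × 0.21 = 351.69 ppm.
Deficit to target: 380 − 351.69 = 28.31 mg/L.
As CaCO₃: 28.31 mg/L × 457,985 L = 12,970 g; ÷ 100.1 = 129.5 mol Ca²⁺.
Mass: 129.5 × 147 = 19,040 g.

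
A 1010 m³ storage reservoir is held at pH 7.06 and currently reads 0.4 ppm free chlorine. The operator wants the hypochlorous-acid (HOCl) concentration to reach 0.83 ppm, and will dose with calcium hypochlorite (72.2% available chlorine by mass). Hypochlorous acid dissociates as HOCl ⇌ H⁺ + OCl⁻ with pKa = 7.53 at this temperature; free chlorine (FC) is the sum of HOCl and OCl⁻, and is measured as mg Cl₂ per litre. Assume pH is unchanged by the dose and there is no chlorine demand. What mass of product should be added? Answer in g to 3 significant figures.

995 g

Volume: 1010 m³ = 1,010,000 L.
[OCl⁻]/[HOCl] = 10^(pH − pKa) = 10^(7.06 − 7.53) = 0.3388; fraction as HOCl = 1/(1 + 0.3388) = 0.7469.
Free chlorine required for 0.83 ppm HOCl: 0.83 / 0.7469 = 1.111 ppm.
FC to add: 1.111 − 0.4 = 0.7112 mg/L as Cl₂.
Cl₂ equivalent: 0.7112 mg/L × 1,010,000 L = 718.4 g.
Product at 72.2% available Cl: 718.4 / 0.722 = 994.9 g.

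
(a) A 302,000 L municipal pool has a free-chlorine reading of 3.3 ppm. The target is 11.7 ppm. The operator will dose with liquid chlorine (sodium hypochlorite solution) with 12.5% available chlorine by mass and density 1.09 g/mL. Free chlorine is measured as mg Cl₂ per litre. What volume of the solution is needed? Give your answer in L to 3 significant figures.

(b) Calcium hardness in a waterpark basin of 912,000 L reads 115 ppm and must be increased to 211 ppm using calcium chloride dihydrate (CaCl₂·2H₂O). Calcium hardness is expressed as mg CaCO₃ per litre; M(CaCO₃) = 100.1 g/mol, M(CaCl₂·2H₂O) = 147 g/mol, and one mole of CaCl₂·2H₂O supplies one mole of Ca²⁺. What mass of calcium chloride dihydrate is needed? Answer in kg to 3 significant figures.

(a) 18.6 L; (b) 129 kg

(a) Chlorine deficit: 11.7 − 3.3 = 8.4 ppm = 8.4 mg/L as Cl₂.
(a) Cl₂ equivalent needed: 8.4 mg/L × 302,000 L = 2,537,000 mg = 2537 g.
(a) Product at 12.5% available chlorine: 2537 / 0.125 = 20,290 g.
(a) Volume at density 1.09 g/mL: 20,290 g ÷ 1.09 g/mL = 18,620 mL.

(b) Hardness to add: (211 − 115) = 96 mg/L as CaCO₃ × 912,000 L = 87,550 g as CaCO₃.
(b) Moles of Ca²⁺ (1 mol Ca²⁺ ≡ 1 mol CaCO₃): 87,550 / 100.1 g/mol = 874.6 mol.
(b) Mass of CaCl₂·2H₂O: 874.6 × 147 = 128,600 g.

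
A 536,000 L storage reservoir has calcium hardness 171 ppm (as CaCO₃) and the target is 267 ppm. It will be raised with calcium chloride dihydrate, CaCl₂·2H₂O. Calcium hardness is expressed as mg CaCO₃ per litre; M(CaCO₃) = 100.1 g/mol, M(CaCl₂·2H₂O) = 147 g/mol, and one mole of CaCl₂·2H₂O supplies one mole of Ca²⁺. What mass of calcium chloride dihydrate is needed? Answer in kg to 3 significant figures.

Hardness to add: (267 − 171) = 96 mg/L as CaCO₃ × 536,000 L = 51,460 g as CaCO₃.
Moles of Ca²⁺ (1 mol Ca²⁺ ≡ 1 mol CaCO₃): 51,460 / 100.1 g/mol = 514 mol.
Mass of CaCl₂·2H₂O: 514 × 147 = 75,560 g.

75.6 kg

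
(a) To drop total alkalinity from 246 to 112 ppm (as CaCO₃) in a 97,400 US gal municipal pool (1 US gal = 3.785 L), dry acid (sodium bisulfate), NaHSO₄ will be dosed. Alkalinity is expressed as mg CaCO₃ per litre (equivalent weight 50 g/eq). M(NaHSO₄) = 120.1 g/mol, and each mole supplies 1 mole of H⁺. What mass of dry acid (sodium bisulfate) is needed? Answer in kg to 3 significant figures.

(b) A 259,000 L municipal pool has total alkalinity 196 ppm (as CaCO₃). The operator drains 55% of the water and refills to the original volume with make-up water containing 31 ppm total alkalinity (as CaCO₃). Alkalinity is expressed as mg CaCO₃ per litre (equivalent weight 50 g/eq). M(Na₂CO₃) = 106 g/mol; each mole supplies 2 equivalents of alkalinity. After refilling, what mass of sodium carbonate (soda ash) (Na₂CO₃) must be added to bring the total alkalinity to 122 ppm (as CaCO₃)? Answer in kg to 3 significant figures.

(a) 119 kg; (b) 4.60 kg

(a) Volume: 97,400 US gal × 3.785 L/gal = 368,659 L.
(a) Alkalinity to neutralize: (246 − 112) = 134 mg/L as CaCO₃ × 368,659 L = 49,400 g as CaCO₃.
(a) Equivalents of H⁺ required: 49,400 ÷ 50 g/eq = 988 eq = 988 mol NaHSO₄.
(a) Mass of NaHSO₄: 988 × 120.1 = 118,700 g.

(b) After draining 55% and refilling: 196 × 0.45 + 31 × 0.55 = 105.25 ppm.
(b) Deficit to target: 122 − 105.25 = 16.75 mg/L.
(b) As CaCO₃: 16.75 mg/L × 259,000 L = 4338 g; ÷ 50 g/eq ÷ 2 = 43.38 mol Na₂CO₃.
(b) Mass: 43.38 × 106 = 4599 g.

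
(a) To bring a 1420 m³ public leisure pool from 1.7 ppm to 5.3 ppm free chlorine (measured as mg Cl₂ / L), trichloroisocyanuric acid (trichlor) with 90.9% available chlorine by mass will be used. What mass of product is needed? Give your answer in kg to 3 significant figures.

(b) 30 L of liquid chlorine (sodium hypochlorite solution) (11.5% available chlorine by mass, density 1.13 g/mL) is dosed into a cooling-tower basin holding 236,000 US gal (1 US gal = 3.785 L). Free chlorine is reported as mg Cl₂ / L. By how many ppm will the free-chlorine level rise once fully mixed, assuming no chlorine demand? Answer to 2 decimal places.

(a) Volume: 1420 m³ = 1,420,000 L.
(a) Chlorine deficit: 5.3 − 1.7 = 3.6 ppm = 3.6 mg/L as Cl₂.
(a) Cl₂ equivalent needed: 3.6 mg/L × 1,420,000 L = 5,112,000 mg = 5112 g.
(a) Product at 90.9% available chlorine: 5112 / 0.909 = 5624 g.

(b) Volume: 236,000 US gal × 3.785 L/gal = 893,260 L.
(b) Mass of solution: 30 L × 1000 mL/L × 1.13 g/mL = 33,900 g.
(b) Available chlorine delivered: 33,900 g × 0.115 = 3898 g as Cl₂.
(b) Concentration rise: 3898 g / 893,260 L = 4.364 mg/L = 4.36 ppm.

(a) 5.62 kg; (b) 4.36 ppm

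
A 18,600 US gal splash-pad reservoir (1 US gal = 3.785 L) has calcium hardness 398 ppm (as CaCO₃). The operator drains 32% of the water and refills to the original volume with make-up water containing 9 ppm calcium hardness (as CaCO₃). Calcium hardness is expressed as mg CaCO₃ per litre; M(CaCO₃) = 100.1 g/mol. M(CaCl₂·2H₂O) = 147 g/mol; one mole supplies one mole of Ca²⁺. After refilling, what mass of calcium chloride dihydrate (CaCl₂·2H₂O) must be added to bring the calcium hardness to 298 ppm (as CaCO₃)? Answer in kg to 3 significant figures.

Volume: 18,600 US gal × 3.785 L/gal = 70,401 L.
After draining 32% and refilling: 398 × 0.68 + 9 × 0.32 = 273.52 ppm.
Deficit to target: 298 − 273.52 = 24.48 mg/L.
As CaCO₃: 24.48 mg/L × 70,401 L = 1723 g; ÷ 100.1 = 17.22 mol Ca²⁺.
Mass: 17.22 × 147 = 2531 g.

2.53 kg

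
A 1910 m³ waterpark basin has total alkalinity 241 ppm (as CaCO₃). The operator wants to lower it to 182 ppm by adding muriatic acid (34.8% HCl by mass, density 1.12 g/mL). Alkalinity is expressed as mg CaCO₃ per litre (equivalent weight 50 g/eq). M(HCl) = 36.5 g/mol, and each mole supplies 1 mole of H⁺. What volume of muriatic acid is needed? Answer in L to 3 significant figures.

Volume: 1910 m³ = 1,910,000 L.
Alkalinity to neutralize: (241 − 182) = 59 mg/L as CaCO₃ × 1,910,000 L = 112,700 g as CaCO₃.
Equivalents of H⁺ required: 112,700 ÷ 50 g/eq = 2254 eq = 2254 mol HCl.
Mass of HCl: 2254 × 36.5 = 82,260 g.
Mass of 34.8% solution: 82,260 / 0.348 = 236,400 g.
Volume: 236,400 g ÷ 1.12 g/mL = 211,100 mL.

211 L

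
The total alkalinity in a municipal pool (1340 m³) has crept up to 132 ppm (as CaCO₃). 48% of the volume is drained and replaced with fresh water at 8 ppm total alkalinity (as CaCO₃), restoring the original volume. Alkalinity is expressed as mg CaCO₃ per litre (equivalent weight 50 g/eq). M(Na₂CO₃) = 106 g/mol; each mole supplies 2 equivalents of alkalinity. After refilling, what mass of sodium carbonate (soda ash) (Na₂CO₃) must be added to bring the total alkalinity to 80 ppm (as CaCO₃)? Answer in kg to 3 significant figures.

10.7 kg

Volume: 1340 m³ = 1,340,000 L.
After draining 48% and refilling: 132 × 0.52 + 8 × 0.48 = 72.48 ppm.
Deficit to target: 80 − 72.48 = 7.52 mg/L.
As CaCO₃: 7.52 mg/L × 1,340,000 L = 10,080 g; ÷ 50 g/eq ÷ 2 = 100.8 mol Na₂CO₃.
Mass: 100.8 × 106 = 10,680 g.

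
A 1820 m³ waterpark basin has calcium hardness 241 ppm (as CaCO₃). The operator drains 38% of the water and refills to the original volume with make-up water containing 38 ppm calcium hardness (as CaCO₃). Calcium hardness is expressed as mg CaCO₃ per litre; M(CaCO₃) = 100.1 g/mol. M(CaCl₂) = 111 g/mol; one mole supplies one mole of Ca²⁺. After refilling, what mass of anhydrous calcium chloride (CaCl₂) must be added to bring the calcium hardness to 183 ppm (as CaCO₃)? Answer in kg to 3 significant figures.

Volume: 1820 m³ = 1,820,000 L.
After draining 38% and refilling: 241 × 0.62 + 38 × 0.38 = 163.86 ppm.
Deficit to target: 183 − 163.86 = 19.14 mg/L.
As CaCO₃: 19.14 mg/L × 1,820,000 L = 34,830 g; ÷ 100.1 = 348 mol Ca²⁺.
Mass: 348 × 111 = 38,630 g.

38.6 kg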